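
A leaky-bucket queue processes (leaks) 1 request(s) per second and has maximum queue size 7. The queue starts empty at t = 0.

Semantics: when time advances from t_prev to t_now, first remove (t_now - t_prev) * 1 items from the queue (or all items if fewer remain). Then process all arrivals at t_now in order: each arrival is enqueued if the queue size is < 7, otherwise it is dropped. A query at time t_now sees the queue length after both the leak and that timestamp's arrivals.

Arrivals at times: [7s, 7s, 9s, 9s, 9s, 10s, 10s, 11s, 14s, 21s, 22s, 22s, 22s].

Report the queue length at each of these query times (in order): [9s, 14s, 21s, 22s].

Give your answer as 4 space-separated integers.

Answer: 3 2 1 3

Derivation:
Queue lengths at query times:
  query t=9s: backlog = 3
  query t=14s: backlog = 2
  query t=21s: backlog = 1
  query t=22s: backlog = 3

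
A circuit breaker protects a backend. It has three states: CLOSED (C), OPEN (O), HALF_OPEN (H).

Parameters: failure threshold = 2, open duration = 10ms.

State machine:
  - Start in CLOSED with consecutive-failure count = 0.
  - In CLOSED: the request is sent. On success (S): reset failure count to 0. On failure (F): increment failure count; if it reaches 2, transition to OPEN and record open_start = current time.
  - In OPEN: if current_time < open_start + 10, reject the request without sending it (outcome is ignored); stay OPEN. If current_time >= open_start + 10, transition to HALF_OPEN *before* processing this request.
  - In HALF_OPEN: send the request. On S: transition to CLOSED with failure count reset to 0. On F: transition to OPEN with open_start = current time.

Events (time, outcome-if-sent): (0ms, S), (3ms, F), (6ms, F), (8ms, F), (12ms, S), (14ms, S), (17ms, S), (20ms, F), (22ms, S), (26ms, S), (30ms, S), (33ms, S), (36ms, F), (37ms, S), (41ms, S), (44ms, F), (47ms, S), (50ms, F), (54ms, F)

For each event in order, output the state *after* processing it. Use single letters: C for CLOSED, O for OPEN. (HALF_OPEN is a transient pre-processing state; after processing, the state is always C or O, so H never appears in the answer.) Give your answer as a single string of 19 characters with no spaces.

Answer: CCOOOOCCCCCCCCCCCCO

Derivation:
State after each event:
  event#1 t=0ms outcome=S: state=CLOSED
  event#2 t=3ms outcome=F: state=CLOSED
  event#3 t=6ms outcome=F: state=OPEN
  event#4 t=8ms outcome=F: state=OPEN
  event#5 t=12ms outcome=S: state=OPEN
  event#6 t=14ms outcome=S: state=OPEN
  event#7 t=17ms outcome=S: state=CLOSED
  event#8 t=20ms outcome=F: state=CLOSED
  event#9 t=22ms outcome=S: state=CLOSED
  event#10 t=26ms outcome=S: state=CLOSED
  event#11 t=30ms outcome=S: state=CLOSED
  event#12 t=33ms outcome=S: state=CLOSED
  event#13 t=36ms outcome=F: state=CLOSED
  event#14 t=37ms outcome=S: state=CLOSED
  event#15 t=41ms outcome=S: state=CLOSED
  event#16 t=44ms outcome=F: state=CLOSED
  event#17 t=47ms outcome=S: state=CLOSED
  event#18 t=50ms outcome=F: state=CLOSED
  event#19 t=54ms outcome=F: state=OPEN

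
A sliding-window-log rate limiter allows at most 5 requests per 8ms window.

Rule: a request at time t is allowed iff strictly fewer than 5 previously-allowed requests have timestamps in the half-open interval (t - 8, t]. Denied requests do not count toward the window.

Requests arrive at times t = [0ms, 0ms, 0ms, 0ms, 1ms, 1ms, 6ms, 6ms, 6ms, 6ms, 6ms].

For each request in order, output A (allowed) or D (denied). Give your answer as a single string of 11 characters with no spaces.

Answer: AAAAADDDDDD

Derivation:
Tracking allowed requests in the window:
  req#1 t=0ms: ALLOW
  req#2 t=0ms: ALLOW
  req#3 t=0ms: ALLOW
  req#4 t=0ms: ALLOW
  req#5 t=1ms: ALLOW
  req#6 t=1ms: DENY
  req#7 t=6ms: DENY
  req#8 t=6ms: DENY
  req#9 t=6ms: DENY
  req#10 t=6ms: DENY
  req#11 t=6ms: DENY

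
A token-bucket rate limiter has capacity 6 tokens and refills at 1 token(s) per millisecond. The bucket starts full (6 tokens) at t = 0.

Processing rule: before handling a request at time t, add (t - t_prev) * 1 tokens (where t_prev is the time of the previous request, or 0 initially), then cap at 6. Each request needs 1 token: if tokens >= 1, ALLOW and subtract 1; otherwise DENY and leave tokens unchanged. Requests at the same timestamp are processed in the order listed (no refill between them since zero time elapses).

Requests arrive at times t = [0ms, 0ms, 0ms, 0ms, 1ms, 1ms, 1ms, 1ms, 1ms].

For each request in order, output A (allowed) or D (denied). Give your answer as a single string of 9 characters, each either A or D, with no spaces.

Simulating step by step:
  req#1 t=0ms: ALLOW
  req#2 t=0ms: ALLOW
  req#3 t=0ms: ALLOW
  req#4 t=0ms: ALLOW
  req#5 t=1ms: ALLOW
  req#6 t=1ms: ALLOW
  req#7 t=1ms: ALLOW
  req#8 t=1ms: DENY
  req#9 t=1ms: DENY

Answer: AAAAAAADD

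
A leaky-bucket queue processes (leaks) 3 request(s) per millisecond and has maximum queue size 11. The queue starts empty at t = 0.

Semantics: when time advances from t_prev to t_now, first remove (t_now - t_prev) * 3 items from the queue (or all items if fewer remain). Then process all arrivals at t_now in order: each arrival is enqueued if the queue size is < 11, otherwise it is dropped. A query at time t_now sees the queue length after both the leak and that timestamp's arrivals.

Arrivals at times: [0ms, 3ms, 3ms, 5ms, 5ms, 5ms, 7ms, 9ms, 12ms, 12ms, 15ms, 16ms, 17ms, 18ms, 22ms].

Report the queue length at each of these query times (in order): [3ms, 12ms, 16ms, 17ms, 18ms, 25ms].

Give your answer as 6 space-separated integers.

Answer: 2 2 1 1 1 0

Derivation:
Queue lengths at query times:
  query t=3ms: backlog = 2
  query t=12ms: backlog = 2
  query t=16ms: backlog = 1
  query t=17ms: backlog = 1
  query t=18ms: backlog = 1
  query t=25ms: backlog = 0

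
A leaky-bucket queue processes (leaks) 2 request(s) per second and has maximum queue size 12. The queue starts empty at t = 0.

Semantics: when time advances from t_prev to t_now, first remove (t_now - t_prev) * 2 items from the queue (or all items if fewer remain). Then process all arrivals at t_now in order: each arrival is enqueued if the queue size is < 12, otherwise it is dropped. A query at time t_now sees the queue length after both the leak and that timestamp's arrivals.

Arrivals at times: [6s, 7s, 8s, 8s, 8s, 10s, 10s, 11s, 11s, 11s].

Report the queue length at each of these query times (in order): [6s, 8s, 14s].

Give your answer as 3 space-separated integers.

Queue lengths at query times:
  query t=6s: backlog = 1
  query t=8s: backlog = 3
  query t=14s: backlog = 0

Answer: 1 3 0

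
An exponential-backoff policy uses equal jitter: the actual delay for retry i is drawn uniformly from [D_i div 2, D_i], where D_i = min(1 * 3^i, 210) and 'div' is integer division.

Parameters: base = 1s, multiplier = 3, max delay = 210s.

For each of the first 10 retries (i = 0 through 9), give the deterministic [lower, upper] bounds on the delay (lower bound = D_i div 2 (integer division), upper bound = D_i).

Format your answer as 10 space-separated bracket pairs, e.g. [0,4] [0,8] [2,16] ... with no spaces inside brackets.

Answer: [0,1] [1,3] [4,9] [13,27] [40,81] [105,210] [105,210] [105,210] [105,210] [105,210]

Derivation:
Computing bounds per retry:
  i=0: D_i=min(1*3^0,210)=1, bounds=[0,1]
  i=1: D_i=min(1*3^1,210)=3, bounds=[1,3]
  i=2: D_i=min(1*3^2,210)=9, bounds=[4,9]
  i=3: D_i=min(1*3^3,210)=27, bounds=[13,27]
  i=4: D_i=min(1*3^4,210)=81, bounds=[40,81]
  i=5: D_i=min(1*3^5,210)=210, bounds=[105,210]
  i=6: D_i=min(1*3^6,210)=210, bounds=[105,210]
  i=7: D_i=min(1*3^7,210)=210, bounds=[105,210]
  i=8: D_i=min(1*3^8,210)=210, bounds=[105,210]
  i=9: D_i=min(1*3^9,210)=210, bounds=[105,210]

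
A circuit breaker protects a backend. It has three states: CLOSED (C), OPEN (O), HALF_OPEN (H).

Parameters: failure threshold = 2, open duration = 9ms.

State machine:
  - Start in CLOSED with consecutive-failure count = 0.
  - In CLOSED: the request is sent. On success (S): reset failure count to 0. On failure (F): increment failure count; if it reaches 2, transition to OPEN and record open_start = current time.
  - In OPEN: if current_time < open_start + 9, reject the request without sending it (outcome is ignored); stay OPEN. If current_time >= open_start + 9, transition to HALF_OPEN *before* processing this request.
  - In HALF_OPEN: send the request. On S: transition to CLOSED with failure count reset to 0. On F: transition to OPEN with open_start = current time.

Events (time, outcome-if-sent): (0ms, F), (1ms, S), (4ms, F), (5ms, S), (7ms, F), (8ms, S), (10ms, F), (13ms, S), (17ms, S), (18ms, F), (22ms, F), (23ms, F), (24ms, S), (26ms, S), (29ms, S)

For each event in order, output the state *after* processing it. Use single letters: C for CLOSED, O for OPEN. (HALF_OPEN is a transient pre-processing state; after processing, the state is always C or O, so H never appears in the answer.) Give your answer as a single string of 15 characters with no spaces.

Answer: CCCCCCCCCCOOOOO

Derivation:
State after each event:
  event#1 t=0ms outcome=F: state=CLOSED
  event#2 t=1ms outcome=S: state=CLOSED
  event#3 t=4ms outcome=F: state=CLOSED
  event#4 t=5ms outcome=S: state=CLOSED
  event#5 t=7ms outcome=F: state=CLOSED
  event#6 t=8ms outcome=S: state=CLOSED
  event#7 t=10ms outcome=F: state=CLOSED
  event#8 t=13ms outcome=S: state=CLOSED
  event#9 t=17ms outcome=S: state=CLOSED
  event#10 t=18ms outcome=F: state=CLOSED
  event#11 t=22ms outcome=F: state=OPEN
  event#12 t=23ms outcome=F: state=OPEN
  event#13 t=24ms outcome=S: state=OPEN
  event#14 t=26ms outcome=S: state=OPEN
  event#15 t=29ms outcome=S: state=OPEN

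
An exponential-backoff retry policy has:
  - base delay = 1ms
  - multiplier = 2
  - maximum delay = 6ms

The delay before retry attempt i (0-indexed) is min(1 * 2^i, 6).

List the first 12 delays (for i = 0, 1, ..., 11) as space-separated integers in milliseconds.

Answer: 1 2 4 6 6 6 6 6 6 6 6 6

Derivation:
Computing each delay:
  i=0: min(1*2^0, 6) = 1
  i=1: min(1*2^1, 6) = 2
  i=2: min(1*2^2, 6) = 4
  i=3: min(1*2^3, 6) = 6
  i=4: min(1*2^4, 6) = 6
  i=5: min(1*2^5, 6) = 6
  i=6: min(1*2^6, 6) = 6
  i=7: min(1*2^7, 6) = 6
  i=8: min(1*2^8, 6) = 6
  i=9: min(1*2^9, 6) = 6
  i=10: min(1*2^10, 6) = 6
  i=11: min(1*2^11, 6) = 6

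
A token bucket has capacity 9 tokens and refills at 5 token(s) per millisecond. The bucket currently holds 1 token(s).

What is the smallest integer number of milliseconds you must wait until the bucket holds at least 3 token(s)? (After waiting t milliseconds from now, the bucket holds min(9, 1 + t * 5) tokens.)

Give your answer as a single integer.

Need 1 + t * 5 >= 3, so t >= 2/5.
Smallest integer t = ceil(2/5) = 1.

Answer: 1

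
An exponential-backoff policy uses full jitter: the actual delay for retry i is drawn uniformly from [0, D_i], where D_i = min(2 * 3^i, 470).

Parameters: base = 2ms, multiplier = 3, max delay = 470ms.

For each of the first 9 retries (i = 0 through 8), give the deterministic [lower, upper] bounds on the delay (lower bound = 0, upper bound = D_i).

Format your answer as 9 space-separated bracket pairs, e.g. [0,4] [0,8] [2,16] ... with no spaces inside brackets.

Computing bounds per retry:
  i=0: D_i=min(2*3^0,470)=2, bounds=[0,2]
  i=1: D_i=min(2*3^1,470)=6, bounds=[0,6]
  i=2: D_i=min(2*3^2,470)=18, bounds=[0,18]
  i=3: D_i=min(2*3^3,470)=54, bounds=[0,54]
  i=4: D_i=min(2*3^4,470)=162, bounds=[0,162]
  i=5: D_i=min(2*3^5,470)=470, bounds=[0,470]
  i=6: D_i=min(2*3^6,470)=470, bounds=[0,470]
  i=7: D_i=min(2*3^7,470)=470, bounds=[0,470]
  i=8: D_i=min(2*3^8,470)=470, bounds=[0,470]

Answer: [0,2] [0,6] [0,18] [0,54] [0,162] [0,470] [0,470] [0,470] [0,470]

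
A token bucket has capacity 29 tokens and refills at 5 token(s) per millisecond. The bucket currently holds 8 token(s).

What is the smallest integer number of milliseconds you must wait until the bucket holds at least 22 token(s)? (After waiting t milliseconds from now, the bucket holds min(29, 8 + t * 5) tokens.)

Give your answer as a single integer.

Answer: 3

Derivation:
Need 8 + t * 5 >= 22, so t >= 14/5.
Smallest integer t = ceil(14/5) = 3.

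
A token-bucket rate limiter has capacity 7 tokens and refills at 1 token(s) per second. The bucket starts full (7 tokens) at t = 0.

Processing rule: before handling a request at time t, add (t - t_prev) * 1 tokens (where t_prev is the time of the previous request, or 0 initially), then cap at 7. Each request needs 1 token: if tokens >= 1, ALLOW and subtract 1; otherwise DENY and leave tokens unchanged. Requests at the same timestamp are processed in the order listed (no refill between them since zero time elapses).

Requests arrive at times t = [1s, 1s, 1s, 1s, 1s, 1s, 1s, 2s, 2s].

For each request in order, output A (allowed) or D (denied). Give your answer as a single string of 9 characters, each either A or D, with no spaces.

Answer: AAAAAAAAD

Derivation:
Simulating step by step:
  req#1 t=1s: ALLOW
  req#2 t=1s: ALLOW
  req#3 t=1s: ALLOW
  req#4 t=1s: ALLOW
  req#5 t=1s: ALLOW
  req#6 t=1s: ALLOW
  req#7 t=1s: ALLOW
  req#8 t=2s: ALLOW
  req#9 t=2s: DENY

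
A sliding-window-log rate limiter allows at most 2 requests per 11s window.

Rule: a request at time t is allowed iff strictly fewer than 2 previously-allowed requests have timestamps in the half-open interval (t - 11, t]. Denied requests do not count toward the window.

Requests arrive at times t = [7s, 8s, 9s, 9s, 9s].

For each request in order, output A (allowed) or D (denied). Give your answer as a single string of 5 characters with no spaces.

Tracking allowed requests in the window:
  req#1 t=7s: ALLOW
  req#2 t=8s: ALLOW
  req#3 t=9s: DENY
  req#4 t=9s: DENY
  req#5 t=9s: DENY

Answer: AADDD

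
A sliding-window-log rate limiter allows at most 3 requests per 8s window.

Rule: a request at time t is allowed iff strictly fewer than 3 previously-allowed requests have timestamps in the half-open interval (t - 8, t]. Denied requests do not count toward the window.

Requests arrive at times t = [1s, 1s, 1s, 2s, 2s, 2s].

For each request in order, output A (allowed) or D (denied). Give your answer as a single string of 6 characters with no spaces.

Tracking allowed requests in the window:
  req#1 t=1s: ALLOW
  req#2 t=1s: ALLOW
  req#3 t=1s: ALLOW
  req#4 t=2s: DENY
  req#5 t=2s: DENY
  req#6 t=2s: DENY

Answer: AAADDD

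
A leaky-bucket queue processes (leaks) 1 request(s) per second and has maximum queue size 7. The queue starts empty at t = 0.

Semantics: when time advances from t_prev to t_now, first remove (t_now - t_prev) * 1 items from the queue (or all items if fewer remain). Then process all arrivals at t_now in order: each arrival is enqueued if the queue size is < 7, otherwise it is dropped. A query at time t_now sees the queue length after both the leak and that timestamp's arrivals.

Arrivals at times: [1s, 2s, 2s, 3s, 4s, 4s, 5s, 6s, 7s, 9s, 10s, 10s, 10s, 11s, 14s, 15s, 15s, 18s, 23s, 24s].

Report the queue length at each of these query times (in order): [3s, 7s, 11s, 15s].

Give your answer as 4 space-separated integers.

Queue lengths at query times:
  query t=3s: backlog = 2
  query t=7s: backlog = 3
  query t=11s: backlog = 4
  query t=15s: backlog = 3

Answer: 2 3 4 3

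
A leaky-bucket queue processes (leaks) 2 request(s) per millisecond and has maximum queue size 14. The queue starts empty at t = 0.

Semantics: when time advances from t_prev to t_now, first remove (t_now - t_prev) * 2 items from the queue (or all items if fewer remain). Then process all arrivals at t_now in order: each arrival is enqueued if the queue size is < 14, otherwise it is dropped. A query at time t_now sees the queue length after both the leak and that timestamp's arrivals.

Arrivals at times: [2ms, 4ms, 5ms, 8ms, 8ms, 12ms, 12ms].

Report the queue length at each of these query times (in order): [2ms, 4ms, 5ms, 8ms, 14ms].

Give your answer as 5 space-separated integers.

Answer: 1 1 1 2 0

Derivation:
Queue lengths at query times:
  query t=2ms: backlog = 1
  query t=4ms: backlog = 1
  query t=5ms: backlog = 1
  query t=8ms: backlog = 2
  query t=14ms: backlog = 0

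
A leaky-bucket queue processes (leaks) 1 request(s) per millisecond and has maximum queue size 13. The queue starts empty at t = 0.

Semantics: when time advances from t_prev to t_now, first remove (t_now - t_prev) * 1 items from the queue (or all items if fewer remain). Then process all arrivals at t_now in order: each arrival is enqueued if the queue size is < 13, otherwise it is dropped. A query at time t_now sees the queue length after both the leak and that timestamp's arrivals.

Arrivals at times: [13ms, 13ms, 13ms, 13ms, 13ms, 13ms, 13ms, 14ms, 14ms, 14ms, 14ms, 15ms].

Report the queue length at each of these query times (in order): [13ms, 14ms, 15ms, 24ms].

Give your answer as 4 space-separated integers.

Answer: 7 10 10 1

Derivation:
Queue lengths at query times:
  query t=13ms: backlog = 7
  query t=14ms: backlog = 10
  query t=15ms: backlog = 10
  query t=24ms: backlog = 1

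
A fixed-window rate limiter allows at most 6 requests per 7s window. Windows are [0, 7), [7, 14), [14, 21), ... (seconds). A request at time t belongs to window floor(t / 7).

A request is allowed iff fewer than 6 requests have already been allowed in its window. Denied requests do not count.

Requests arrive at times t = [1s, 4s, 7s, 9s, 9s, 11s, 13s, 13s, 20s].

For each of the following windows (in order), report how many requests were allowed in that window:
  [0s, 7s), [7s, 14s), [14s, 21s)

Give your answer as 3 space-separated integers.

Processing requests:
  req#1 t=1s (window 0): ALLOW
  req#2 t=4s (window 0): ALLOW
  req#3 t=7s (window 1): ALLOW
  req#4 t=9s (window 1): ALLOW
  req#5 t=9s (window 1): ALLOW
  req#6 t=11s (window 1): ALLOW
  req#7 t=13s (window 1): ALLOW
  req#8 t=13s (window 1): ALLOW
  req#9 t=20s (window 2): ALLOW

Allowed counts by window: 2 6 1

Answer: 2 6 1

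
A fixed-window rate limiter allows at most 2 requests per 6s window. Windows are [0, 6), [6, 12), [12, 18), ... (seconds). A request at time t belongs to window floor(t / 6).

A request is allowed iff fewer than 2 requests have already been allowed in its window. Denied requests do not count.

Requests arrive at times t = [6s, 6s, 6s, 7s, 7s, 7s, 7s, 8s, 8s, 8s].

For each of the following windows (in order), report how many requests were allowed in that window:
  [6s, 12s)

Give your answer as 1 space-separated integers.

Answer: 2

Derivation:
Processing requests:
  req#1 t=6s (window 1): ALLOW
  req#2 t=6s (window 1): ALLOW
  req#3 t=6s (window 1): DENY
  req#4 t=7s (window 1): DENY
  req#5 t=7s (window 1): DENY
  req#6 t=7s (window 1): DENY
  req#7 t=7s (window 1): DENY
  req#8 t=8s (window 1): DENY
  req#9 t=8s (window 1): DENY
  req#10 t=8s (window 1): DENY

Allowed counts by window: 2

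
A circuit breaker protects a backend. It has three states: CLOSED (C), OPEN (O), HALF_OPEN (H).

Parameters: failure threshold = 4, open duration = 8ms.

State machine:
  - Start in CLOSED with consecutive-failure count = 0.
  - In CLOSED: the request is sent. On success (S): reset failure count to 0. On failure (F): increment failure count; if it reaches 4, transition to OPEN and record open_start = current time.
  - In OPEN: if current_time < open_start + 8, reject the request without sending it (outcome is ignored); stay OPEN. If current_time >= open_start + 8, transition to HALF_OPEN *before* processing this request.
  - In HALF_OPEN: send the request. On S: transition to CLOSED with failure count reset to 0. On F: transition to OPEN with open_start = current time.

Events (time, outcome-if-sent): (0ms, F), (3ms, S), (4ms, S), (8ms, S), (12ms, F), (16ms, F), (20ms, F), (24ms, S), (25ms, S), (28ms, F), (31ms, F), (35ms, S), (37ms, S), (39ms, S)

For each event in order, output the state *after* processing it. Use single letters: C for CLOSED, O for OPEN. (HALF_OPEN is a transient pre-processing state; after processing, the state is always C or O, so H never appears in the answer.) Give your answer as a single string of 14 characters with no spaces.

State after each event:
  event#1 t=0ms outcome=F: state=CLOSED
  event#2 t=3ms outcome=S: state=CLOSED
  event#3 t=4ms outcome=S: state=CLOSED
  event#4 t=8ms outcome=S: state=CLOSED
  event#5 t=12ms outcome=F: state=CLOSED
  event#6 t=16ms outcome=F: state=CLOSED
  event#7 t=20ms outcome=F: state=CLOSED
  event#8 t=24ms outcome=S: state=CLOSED
  event#9 t=25ms outcome=S: state=CLOSED
  event#10 t=28ms outcome=F: state=CLOSED
  event#11 t=31ms outcome=F: state=CLOSED
  event#12 t=35ms outcome=S: state=CLOSED
  event#13 t=37ms outcome=S: state=CLOSED
  event#14 t=39ms outcome=S: state=CLOSED

Answer: CCCCCCCCCCCCCC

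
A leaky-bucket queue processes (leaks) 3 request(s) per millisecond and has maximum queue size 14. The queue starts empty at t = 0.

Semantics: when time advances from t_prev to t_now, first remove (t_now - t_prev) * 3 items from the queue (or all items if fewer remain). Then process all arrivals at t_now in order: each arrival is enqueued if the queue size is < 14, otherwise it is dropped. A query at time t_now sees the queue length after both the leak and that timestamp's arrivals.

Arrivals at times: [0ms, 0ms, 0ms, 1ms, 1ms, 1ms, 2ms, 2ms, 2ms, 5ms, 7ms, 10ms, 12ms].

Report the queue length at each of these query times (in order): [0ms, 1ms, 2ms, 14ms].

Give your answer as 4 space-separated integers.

Answer: 3 3 3 0

Derivation:
Queue lengths at query times:
  query t=0ms: backlog = 3
  query t=1ms: backlog = 3
  query t=2ms: backlog = 3
  query t=14ms: backlog = 0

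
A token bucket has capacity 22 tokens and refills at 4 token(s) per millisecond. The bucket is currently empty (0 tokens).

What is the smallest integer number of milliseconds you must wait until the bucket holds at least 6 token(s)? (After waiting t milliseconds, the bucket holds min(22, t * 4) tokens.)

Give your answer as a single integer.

Answer: 2

Derivation:
Need t * 4 >= 6, so t >= 6/4.
Smallest integer t = ceil(6/4) = 2.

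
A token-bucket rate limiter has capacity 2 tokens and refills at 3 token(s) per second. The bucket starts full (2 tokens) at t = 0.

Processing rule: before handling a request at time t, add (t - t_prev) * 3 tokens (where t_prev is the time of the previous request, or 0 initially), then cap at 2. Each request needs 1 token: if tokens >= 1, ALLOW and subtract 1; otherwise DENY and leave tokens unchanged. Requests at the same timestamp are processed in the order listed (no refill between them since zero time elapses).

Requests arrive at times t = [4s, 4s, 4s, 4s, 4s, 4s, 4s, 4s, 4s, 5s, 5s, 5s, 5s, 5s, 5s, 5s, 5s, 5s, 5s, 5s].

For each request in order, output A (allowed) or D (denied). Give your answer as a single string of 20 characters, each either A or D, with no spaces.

Answer: AADDDDDDDAADDDDDDDDD

Derivation:
Simulating step by step:
  req#1 t=4s: ALLOW
  req#2 t=4s: ALLOW
  req#3 t=4s: DENY
  req#4 t=4s: DENY
  req#5 t=4s: DENY
  req#6 t=4s: DENY
  req#7 t=4s: DENY
  req#8 t=4s: DENY
  req#9 t=4s: DENY
  req#10 t=5s: ALLOW
  req#11 t=5s: ALLOW
  req#12 t=5s: DENY
  req#13 t=5s: DENY
  req#14 t=5s: DENY
  req#15 t=5s: DENY
  req#16 t=5s: DENY
  req#17 t=5s: DENY
  req#18 t=5s: DENY
  req#19 t=5s: DENY
  req#20 t=5s: DENY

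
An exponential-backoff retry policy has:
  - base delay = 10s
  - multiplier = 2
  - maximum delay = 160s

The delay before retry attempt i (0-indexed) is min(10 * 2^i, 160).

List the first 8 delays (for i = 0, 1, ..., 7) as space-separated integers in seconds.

Computing each delay:
  i=0: min(10*2^0, 160) = 10
  i=1: min(10*2^1, 160) = 20
  i=2: min(10*2^2, 160) = 40
  i=3: min(10*2^3, 160) = 80
  i=4: min(10*2^4, 160) = 160
  i=5: min(10*2^5, 160) = 160
  i=6: min(10*2^6, 160) = 160
  i=7: min(10*2^7, 160) = 160

Answer: 10 20 40 80 160 160 160 160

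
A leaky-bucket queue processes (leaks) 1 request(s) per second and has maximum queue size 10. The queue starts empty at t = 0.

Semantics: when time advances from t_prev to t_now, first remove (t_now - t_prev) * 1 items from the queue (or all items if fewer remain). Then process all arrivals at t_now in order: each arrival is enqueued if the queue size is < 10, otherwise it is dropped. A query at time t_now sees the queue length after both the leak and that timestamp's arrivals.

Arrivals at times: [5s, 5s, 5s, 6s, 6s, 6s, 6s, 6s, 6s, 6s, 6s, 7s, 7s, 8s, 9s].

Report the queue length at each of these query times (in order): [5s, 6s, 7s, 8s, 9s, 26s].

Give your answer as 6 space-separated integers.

Answer: 3 10 10 10 10 0

Derivation:
Queue lengths at query times:
  query t=5s: backlog = 3
  query t=6s: backlog = 10
  query t=7s: backlog = 10
  query t=8s: backlog = 10
  query t=9s: backlog = 10
  query t=26s: backlog = 0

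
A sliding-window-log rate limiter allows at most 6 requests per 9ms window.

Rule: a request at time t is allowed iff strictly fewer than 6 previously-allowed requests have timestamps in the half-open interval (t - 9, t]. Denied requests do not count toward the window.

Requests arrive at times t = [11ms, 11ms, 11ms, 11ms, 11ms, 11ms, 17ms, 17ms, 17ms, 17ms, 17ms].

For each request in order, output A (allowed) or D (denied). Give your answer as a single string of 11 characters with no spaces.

Answer: AAAAAADDDDD

Derivation:
Tracking allowed requests in the window:
  req#1 t=11ms: ALLOW
  req#2 t=11ms: ALLOW
  req#3 t=11ms: ALLOW
  req#4 t=11ms: ALLOW
  req#5 t=11ms: ALLOW
  req#6 t=11ms: ALLOW
  req#7 t=17ms: DENY
  req#8 t=17ms: DENY
  req#9 t=17ms: DENY
  req#10 t=17ms: DENY
  req#11 t=17ms: DENY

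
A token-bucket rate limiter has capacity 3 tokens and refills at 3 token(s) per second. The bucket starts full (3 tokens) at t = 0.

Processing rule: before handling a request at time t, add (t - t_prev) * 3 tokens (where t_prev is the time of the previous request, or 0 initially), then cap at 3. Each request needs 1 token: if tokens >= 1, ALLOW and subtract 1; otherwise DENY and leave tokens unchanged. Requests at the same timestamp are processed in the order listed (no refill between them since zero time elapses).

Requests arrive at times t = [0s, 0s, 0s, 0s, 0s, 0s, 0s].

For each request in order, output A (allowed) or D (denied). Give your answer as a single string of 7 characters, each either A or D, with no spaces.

Simulating step by step:
  req#1 t=0s: ALLOW
  req#2 t=0s: ALLOW
  req#3 t=0s: ALLOW
  req#4 t=0s: DENY
  req#5 t=0s: DENY
  req#6 t=0s: DENY
  req#7 t=0s: DENY

Answer: AAADDDD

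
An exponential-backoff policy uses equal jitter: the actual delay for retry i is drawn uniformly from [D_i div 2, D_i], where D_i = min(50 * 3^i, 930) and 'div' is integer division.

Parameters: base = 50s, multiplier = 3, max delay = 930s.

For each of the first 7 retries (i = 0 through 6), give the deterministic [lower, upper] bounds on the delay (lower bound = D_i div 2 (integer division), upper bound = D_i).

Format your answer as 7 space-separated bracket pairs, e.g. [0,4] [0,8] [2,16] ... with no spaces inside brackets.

Answer: [25,50] [75,150] [225,450] [465,930] [465,930] [465,930] [465,930]

Derivation:
Computing bounds per retry:
  i=0: D_i=min(50*3^0,930)=50, bounds=[25,50]
  i=1: D_i=min(50*3^1,930)=150, bounds=[75,150]
  i=2: D_i=min(50*3^2,930)=450, bounds=[225,450]
  i=3: D_i=min(50*3^3,930)=930, bounds=[465,930]
  i=4: D_i=min(50*3^4,930)=930, bounds=[465,930]
  i=5: D_i=min(50*3^5,930)=930, bounds=[465,930]
  i=6: D_i=min(50*3^6,930)=930, bounds=[465,930]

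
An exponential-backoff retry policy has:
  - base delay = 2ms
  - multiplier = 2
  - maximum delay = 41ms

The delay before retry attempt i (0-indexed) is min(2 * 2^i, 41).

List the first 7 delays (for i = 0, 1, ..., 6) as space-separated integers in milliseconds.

Answer: 2 4 8 16 32 41 41

Derivation:
Computing each delay:
  i=0: min(2*2^0, 41) = 2
  i=1: min(2*2^1, 41) = 4
  i=2: min(2*2^2, 41) = 8
  i=3: min(2*2^3, 41) = 16
  i=4: min(2*2^4, 41) = 32
  i=5: min(2*2^5, 41) = 41
  i=6: min(2*2^6, 41) = 41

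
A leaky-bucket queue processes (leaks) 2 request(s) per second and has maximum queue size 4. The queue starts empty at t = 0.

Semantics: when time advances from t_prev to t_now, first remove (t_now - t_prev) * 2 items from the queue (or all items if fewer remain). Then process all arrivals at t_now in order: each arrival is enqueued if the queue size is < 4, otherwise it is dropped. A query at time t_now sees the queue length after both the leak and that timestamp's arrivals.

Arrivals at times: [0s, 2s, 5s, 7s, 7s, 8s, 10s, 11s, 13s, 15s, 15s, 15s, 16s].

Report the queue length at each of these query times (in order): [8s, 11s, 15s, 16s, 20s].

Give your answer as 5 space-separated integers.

Answer: 1 1 3 2 0

Derivation:
Queue lengths at query times:
  query t=8s: backlog = 1
  query t=11s: backlog = 1
  query t=15s: backlog = 3
  query t=16s: backlog = 2
  query t=20s: backlog = 0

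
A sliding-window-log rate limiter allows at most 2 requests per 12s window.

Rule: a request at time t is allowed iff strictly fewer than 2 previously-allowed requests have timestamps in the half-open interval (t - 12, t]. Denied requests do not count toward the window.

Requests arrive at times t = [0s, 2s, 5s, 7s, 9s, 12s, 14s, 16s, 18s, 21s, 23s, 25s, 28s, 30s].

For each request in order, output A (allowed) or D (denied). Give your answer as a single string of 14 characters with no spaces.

Tracking allowed requests in the window:
  req#1 t=0s: ALLOW
  req#2 t=2s: ALLOW
  req#3 t=5s: DENY
  req#4 t=7s: DENY
  req#5 t=9s: DENY
  req#6 t=12s: ALLOW
  req#7 t=14s: ALLOW
  req#8 t=16s: DENY
  req#9 t=18s: DENY
  req#10 t=21s: DENY
  req#11 t=23s: DENY
  req#12 t=25s: ALLOW
  req#13 t=28s: ALLOW
  req#14 t=30s: DENY

Answer: AADDDAADDDDAAD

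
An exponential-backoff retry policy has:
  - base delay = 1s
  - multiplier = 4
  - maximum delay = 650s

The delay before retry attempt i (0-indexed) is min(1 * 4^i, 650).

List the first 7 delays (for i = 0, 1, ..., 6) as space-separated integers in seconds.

Computing each delay:
  i=0: min(1*4^0, 650) = 1
  i=1: min(1*4^1, 650) = 4
  i=2: min(1*4^2, 650) = 16
  i=3: min(1*4^3, 650) = 64
  i=4: min(1*4^4, 650) = 256
  i=5: min(1*4^5, 650) = 650
  i=6: min(1*4^6, 650) = 650

Answer: 1 4 16 64 256 650 650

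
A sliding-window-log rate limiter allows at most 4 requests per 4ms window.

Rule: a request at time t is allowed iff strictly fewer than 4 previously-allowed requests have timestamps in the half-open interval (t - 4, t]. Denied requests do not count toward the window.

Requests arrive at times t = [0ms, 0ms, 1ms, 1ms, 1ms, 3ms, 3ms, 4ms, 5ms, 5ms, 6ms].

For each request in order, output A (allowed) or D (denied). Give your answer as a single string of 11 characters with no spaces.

Tracking allowed requests in the window:
  req#1 t=0ms: ALLOW
  req#2 t=0ms: ALLOW
  req#3 t=1ms: ALLOW
  req#4 t=1ms: ALLOW
  req#5 t=1ms: DENY
  req#6 t=3ms: DENY
  req#7 t=3ms: DENY
  req#8 t=4ms: ALLOW
  req#9 t=5ms: ALLOW
  req#10 t=5ms: ALLOW
  req#11 t=6ms: ALLOW

Answer: AAAADDDAAAA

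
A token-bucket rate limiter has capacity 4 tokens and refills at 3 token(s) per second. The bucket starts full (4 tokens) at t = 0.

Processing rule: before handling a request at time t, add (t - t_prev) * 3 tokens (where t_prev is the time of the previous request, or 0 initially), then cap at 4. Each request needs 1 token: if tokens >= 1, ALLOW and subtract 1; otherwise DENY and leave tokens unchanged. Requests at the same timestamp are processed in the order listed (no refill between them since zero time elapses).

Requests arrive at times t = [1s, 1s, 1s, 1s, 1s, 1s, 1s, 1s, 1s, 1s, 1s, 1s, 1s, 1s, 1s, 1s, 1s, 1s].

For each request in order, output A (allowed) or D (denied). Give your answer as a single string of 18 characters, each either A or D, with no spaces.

Answer: AAAADDDDDDDDDDDDDD

Derivation:
Simulating step by step:
  req#1 t=1s: ALLOW
  req#2 t=1s: ALLOW
  req#3 t=1s: ALLOW
  req#4 t=1s: ALLOW
  req#5 t=1s: DENY
  req#6 t=1s: DENY
  req#7 t=1s: DENY
  req#8 t=1s: DENY
  req#9 t=1s: DENY
  req#10 t=1s: DENY
  req#11 t=1s: DENY
  req#12 t=1s: DENY
  req#13 t=1s: DENY
  req#14 t=1s: DENY
  req#15 t=1s: DENY
  req#16 t=1s: DENY
  req#17 t=1s: DENY
  req#18 t=1s: DENY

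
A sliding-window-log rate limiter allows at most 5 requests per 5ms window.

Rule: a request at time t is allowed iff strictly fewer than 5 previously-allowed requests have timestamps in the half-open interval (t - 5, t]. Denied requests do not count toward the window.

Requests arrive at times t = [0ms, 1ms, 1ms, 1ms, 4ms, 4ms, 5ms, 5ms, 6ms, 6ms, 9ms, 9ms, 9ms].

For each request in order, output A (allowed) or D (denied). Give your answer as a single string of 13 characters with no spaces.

Tracking allowed requests in the window:
  req#1 t=0ms: ALLOW
  req#2 t=1ms: ALLOW
  req#3 t=1ms: ALLOW
  req#4 t=1ms: ALLOW
  req#5 t=4ms: ALLOW
  req#6 t=4ms: DENY
  req#7 t=5ms: ALLOW
  req#8 t=5ms: DENY
  req#9 t=6ms: ALLOW
  req#10 t=6ms: ALLOW
  req#11 t=9ms: ALLOW
  req#12 t=9ms: ALLOW
  req#13 t=9ms: DENY

Answer: AAAAADADAAAAD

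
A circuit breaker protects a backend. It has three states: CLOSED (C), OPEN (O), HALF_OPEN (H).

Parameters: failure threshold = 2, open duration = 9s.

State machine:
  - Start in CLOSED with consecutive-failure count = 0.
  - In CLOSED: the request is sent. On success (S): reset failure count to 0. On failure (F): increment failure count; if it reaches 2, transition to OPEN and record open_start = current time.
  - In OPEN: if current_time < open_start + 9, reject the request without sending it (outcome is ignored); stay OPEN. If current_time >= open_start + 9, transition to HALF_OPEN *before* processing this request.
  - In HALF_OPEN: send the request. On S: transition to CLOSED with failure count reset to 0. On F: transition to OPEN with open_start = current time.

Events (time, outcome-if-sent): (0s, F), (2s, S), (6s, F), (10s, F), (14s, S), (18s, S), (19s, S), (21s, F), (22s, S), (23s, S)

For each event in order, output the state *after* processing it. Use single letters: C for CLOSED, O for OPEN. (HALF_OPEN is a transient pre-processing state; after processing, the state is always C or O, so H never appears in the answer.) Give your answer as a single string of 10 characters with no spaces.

State after each event:
  event#1 t=0s outcome=F: state=CLOSED
  event#2 t=2s outcome=S: state=CLOSED
  event#3 t=6s outcome=F: state=CLOSED
  event#4 t=10s outcome=F: state=OPEN
  event#5 t=14s outcome=S: state=OPEN
  event#6 t=18s outcome=S: state=OPEN
  event#7 t=19s outcome=S: state=CLOSED
  event#8 t=21s outcome=F: state=CLOSED
  event#9 t=22s outcome=S: state=CLOSED
  event#10 t=23s outcome=S: state=CLOSED

Answer: CCCOOOCCCC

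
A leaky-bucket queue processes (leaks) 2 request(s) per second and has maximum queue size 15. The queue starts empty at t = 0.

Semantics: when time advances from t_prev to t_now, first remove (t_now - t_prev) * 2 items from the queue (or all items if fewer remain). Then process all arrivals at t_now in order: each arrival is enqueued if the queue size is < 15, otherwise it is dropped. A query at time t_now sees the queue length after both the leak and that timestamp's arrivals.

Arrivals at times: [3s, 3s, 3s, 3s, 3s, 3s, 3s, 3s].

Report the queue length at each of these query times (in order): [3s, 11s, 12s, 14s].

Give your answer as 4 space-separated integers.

Answer: 8 0 0 0

Derivation:
Queue lengths at query times:
  query t=3s: backlog = 8
  query t=11s: backlog = 0
  query t=12s: backlog = 0
  query t=14s: backlog = 0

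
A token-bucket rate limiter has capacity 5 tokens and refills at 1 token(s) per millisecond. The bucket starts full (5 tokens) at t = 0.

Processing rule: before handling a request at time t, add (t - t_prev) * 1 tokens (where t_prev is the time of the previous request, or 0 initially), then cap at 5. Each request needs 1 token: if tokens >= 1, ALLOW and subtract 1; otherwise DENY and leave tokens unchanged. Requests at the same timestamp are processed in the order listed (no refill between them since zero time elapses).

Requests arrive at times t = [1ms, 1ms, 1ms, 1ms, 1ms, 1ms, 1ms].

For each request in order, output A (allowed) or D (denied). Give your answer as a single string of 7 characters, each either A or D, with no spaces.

Answer: AAAAADD

Derivation:
Simulating step by step:
  req#1 t=1ms: ALLOW
  req#2 t=1ms: ALLOW
  req#3 t=1ms: ALLOW
  req#4 t=1ms: ALLOW
  req#5 t=1ms: ALLOW
  req#6 t=1ms: DENY
  req#7 t=1ms: DENY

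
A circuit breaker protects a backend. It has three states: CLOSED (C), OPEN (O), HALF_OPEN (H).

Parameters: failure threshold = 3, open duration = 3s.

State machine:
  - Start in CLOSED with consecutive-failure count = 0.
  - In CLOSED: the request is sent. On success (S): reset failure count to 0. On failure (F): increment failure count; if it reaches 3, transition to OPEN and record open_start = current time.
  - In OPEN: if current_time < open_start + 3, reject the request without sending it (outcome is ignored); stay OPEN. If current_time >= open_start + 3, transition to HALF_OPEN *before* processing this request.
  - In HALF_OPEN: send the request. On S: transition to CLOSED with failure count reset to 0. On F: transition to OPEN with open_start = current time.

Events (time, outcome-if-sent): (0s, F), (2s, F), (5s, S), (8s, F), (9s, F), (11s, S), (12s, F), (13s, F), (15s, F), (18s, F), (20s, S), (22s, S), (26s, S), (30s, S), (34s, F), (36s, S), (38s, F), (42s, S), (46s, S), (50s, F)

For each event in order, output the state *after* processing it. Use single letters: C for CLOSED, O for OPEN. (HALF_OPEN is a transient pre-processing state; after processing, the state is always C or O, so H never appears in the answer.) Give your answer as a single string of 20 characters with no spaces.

State after each event:
  event#1 t=0s outcome=F: state=CLOSED
  event#2 t=2s outcome=F: state=CLOSED
  event#3 t=5s outcome=S: state=CLOSED
  event#4 t=8s outcome=F: state=CLOSED
  event#5 t=9s outcome=F: state=CLOSED
  event#6 t=11s outcome=S: state=CLOSED
  event#7 t=12s outcome=F: state=CLOSED
  event#8 t=13s outcome=F: state=CLOSED
  event#9 t=15s outcome=F: state=OPEN
  event#10 t=18s outcome=F: state=OPEN
  event#11 t=20s outcome=S: state=OPEN
  event#12 t=22s outcome=S: state=CLOSED
  event#13 t=26s outcome=S: state=CLOSED
  event#14 t=30s outcome=S: state=CLOSED
  event#15 t=34s outcome=F: state=CLOSED
  event#16 t=36s outcome=S: state=CLOSED
  event#17 t=38s outcome=F: state=CLOSED
  event#18 t=42s outcome=S: state=CLOSED
  event#19 t=46s outcome=S: state=CLOSED
  event#20 t=50s outcome=F: state=CLOSED

Answer: CCCCCCCCOOOCCCCCCCCC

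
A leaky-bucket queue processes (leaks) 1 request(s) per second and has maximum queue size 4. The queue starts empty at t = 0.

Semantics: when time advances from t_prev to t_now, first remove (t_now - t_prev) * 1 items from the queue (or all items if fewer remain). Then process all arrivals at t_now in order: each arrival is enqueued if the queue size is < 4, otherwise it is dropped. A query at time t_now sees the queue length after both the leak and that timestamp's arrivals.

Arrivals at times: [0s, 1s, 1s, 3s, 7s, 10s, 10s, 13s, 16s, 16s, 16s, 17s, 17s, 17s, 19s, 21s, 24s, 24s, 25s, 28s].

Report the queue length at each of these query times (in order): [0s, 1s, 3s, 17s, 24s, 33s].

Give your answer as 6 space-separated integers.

Answer: 1 2 1 4 2 0

Derivation:
Queue lengths at query times:
  query t=0s: backlog = 1
  query t=1s: backlog = 2
  query t=3s: backlog = 1
  query t=17s: backlog = 4
  query t=24s: backlog = 2
  query t=33s: backlog = 0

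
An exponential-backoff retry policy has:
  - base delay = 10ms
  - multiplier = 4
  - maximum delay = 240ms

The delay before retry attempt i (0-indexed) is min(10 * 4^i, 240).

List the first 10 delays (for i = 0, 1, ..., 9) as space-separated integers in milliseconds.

Answer: 10 40 160 240 240 240 240 240 240 240

Derivation:
Computing each delay:
  i=0: min(10*4^0, 240) = 10
  i=1: min(10*4^1, 240) = 40
  i=2: min(10*4^2, 240) = 160
  i=3: min(10*4^3, 240) = 240
  i=4: min(10*4^4, 240) = 240
  i=5: min(10*4^5, 240) = 240
  i=6: min(10*4^6, 240) = 240
  i=7: min(10*4^7, 240) = 240
  i=8: min(10*4^8, 240) = 240
  i=9: min(10*4^9, 240) = 240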